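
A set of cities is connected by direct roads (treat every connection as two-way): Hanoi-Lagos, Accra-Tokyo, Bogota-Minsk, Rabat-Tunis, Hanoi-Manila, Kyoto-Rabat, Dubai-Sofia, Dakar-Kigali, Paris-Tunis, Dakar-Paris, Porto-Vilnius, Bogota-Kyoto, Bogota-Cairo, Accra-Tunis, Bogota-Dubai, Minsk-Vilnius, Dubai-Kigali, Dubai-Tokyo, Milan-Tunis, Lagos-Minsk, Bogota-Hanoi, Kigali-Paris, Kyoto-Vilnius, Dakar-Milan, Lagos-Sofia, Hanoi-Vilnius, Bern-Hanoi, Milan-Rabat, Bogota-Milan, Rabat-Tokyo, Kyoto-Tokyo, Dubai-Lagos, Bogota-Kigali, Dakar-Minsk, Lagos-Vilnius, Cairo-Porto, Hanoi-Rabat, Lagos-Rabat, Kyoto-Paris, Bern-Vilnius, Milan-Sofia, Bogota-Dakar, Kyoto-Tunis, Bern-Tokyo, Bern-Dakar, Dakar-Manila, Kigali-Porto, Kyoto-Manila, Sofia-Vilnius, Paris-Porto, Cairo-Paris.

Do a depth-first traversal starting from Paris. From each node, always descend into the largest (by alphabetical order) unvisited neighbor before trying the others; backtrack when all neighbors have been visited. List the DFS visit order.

Visit Paris
Paris → Tunis
Tunis → Rabat
Rabat → Tokyo
Tokyo → Kyoto
Kyoto → Vilnius
Vilnius → Sofia
Sofia → Milan
Milan → Dakar
Dakar → Minsk
Minsk → Lagos
Lagos → Hanoi
Hanoi → Manila
Hanoi → Bogota
Bogota → Kigali
Kigali → Porto
Porto → Cairo
Kigali → Dubai
Hanoi → Bern
Tokyo → Accra

Paris, Tunis, Rabat, Tokyo, Kyoto, Vilnius, Sofia, Milan, Dakar, Minsk, Lagos, Hanoi, Manila, Bogota, Kigali, Porto, Cairo, Dubai, Bern, Accra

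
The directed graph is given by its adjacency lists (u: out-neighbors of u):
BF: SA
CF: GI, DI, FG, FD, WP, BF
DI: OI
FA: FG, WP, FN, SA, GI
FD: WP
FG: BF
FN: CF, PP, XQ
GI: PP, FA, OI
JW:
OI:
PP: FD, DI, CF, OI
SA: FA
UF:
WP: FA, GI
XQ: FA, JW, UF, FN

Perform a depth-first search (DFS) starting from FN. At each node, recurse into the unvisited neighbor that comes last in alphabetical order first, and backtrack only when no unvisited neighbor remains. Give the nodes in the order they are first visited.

Visit FN
FN → XQ
XQ → UF
XQ → JW
XQ → FA
FA → WP
WP → GI
GI → PP
PP → OI
PP → FD
PP → DI
PP → CF
CF → FG
FG → BF
BF → SA

FN, XQ, UF, JW, FA, WP, GI, PP, OI, FD, DI, CF, FG, BF, SA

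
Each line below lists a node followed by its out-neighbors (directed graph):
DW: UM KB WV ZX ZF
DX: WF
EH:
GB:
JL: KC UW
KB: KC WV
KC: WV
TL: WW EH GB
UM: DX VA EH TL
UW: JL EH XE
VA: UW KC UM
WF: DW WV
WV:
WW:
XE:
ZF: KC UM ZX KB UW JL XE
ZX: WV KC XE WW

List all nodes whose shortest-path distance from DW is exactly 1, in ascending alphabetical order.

Level 0: DW
Level 1: KB, UM, WV, ZF, ZX
Level 2: DX, EH, JL, KC, TL, UW, VA, WW, XE
Level 3: GB, WF

KB, UM, WV, ZF, ZX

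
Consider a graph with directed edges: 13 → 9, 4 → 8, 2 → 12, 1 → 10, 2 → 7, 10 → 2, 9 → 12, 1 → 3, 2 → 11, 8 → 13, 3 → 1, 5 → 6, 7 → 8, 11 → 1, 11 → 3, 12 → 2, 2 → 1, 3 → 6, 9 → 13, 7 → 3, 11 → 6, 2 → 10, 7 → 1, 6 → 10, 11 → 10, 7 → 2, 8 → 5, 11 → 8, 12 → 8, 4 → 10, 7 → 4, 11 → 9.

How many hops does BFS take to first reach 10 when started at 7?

2

Level 0: 7
Level 1: 1, 2, 3, 4, 8
Level 2: 5, 6, 10, 11, 12, 13
Level 3: 9
10 first appears at level 2.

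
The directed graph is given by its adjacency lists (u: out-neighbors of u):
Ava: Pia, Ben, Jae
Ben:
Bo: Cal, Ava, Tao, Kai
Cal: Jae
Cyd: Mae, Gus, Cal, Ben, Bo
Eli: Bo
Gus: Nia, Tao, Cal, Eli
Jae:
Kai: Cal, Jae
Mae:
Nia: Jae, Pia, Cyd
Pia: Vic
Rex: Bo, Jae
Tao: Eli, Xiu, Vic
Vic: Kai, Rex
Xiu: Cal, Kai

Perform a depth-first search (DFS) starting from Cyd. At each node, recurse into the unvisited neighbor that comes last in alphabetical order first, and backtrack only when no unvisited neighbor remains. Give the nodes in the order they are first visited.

Cyd, Mae, Gus, Tao, Xiu, Kai, Jae, Cal, Vic, Rex, Bo, Ava, Pia, Ben, Eli, Nia

Visit Cyd
Cyd → Mae
Cyd → Gus
Gus → Tao
Tao → Xiu
Xiu → Kai
Kai → Jae
Kai → Cal
Tao → Vic
Vic → Rex
Rex → Bo
Bo → Ava
Ava → Pia
Ava → Ben
Tao → Eli
Gus → Nia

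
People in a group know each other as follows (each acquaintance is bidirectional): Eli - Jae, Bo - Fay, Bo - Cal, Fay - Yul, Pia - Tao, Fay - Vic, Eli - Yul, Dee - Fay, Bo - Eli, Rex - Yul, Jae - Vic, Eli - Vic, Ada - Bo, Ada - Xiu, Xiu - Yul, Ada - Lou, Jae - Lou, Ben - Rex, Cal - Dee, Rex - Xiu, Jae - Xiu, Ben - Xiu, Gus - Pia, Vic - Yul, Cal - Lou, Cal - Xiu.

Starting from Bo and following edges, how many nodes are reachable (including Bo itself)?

13

BFS from Bo visits: Bo, Fay, Eli, Cal, Ada, Yul, Vic, Dee, Jae, Xiu, Lou, Rex, Ben
Reachable nodes: 13 of 16 total.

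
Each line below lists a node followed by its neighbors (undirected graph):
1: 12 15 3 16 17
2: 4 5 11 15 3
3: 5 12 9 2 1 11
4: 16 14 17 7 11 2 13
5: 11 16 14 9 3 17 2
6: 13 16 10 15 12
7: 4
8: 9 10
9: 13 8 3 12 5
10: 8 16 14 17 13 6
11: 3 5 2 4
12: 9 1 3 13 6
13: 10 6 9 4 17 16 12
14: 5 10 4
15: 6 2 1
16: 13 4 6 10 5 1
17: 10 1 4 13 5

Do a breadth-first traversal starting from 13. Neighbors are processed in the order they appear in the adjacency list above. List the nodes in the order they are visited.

13, 10, 6, 9, 4, 17, 16, 12, 8, 14, 15, 3, 5, 7, 11, 2, 1

Visit 13; enqueue 10, 6, 9, 4, 17, 16, 12 → queue [10, 6, 9, 4, 17, 16, 12]
Visit 10; enqueue 8, 14 → queue [6, 9, 4, 17, 16, 12, 8, 14]
Visit 6; enqueue 15 → queue [9, 4, 17, 16, 12, 8, 14, 15]
Visit 9; enqueue 3, 5 → queue [4, 17, 16, 12, 8, 14, 15, 3, 5]
Visit 4; enqueue 7, 11, 2 → queue [17, 16, 12, 8, 14, 15, 3, 5, 7, 11, 2]
Visit 17; enqueue 1 → queue [16, 12, 8, 14, 15, 3, 5, 7, 11, 2, 1]
Visit 16 → queue [12, 8, 14, 15, 3, 5, 7, 11, 2, 1]
Visit 12 → queue [8, 14, 15, 3, 5, 7, 11, 2, 1]
Visit 8 → queue [14, 15, 3, 5, 7, 11, 2, 1]
Visit 14 → queue [15, 3, 5, 7, 11, 2, 1]
Visit 15 → queue [3, 5, 7, 11, 2, 1]
Visit 3 → queue [5, 7, 11, 2, 1]
Visit 5 → queue [7, 11, 2, 1]
Visit 7 → queue [11, 2, 1]
Visit 11 → queue [2, 1]
Visit 2 → queue [1]
Visit 1 → queue []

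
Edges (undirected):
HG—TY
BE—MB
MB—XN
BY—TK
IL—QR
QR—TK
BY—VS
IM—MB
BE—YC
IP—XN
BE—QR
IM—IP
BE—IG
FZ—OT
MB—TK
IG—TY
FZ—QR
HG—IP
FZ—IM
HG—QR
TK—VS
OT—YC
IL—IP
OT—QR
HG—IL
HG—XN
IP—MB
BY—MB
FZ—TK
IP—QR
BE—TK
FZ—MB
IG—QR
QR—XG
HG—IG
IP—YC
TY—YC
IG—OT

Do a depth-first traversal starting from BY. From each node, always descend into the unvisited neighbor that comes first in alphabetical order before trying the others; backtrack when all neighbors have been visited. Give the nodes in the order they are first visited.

Visit BY
BY → MB
MB → BE
BE → IG
IG → HG
HG → IL
IL → IP
IP → IM
IM → FZ
FZ → OT
OT → QR
QR → TK
TK → VS
QR → XG
OT → YC
YC → TY
IP → XN

BY -> MB -> BE -> IG -> HG -> IL -> IP -> IM -> FZ -> OT -> QR -> TK -> VS -> XG -> YC -> TY -> XN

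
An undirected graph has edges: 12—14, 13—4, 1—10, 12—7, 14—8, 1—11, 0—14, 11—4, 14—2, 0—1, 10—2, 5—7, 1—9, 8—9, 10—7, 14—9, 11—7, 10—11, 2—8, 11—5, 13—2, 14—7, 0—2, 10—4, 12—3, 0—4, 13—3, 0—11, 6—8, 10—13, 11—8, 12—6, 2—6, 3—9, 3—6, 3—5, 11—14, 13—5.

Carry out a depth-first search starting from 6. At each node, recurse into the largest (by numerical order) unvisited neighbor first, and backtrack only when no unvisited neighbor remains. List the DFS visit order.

6 → 12 → 14 → 11 → 10 → 13 → 5 → 7 → 3 → 9 → 8 → 2 → 0 → 4 → 1

Visit 6
6 → 12
12 → 14
14 → 11
11 → 10
10 → 13
13 → 5
5 → 7
5 → 3
3 → 9
9 → 8
8 → 2
2 → 0
0 → 4
0 → 1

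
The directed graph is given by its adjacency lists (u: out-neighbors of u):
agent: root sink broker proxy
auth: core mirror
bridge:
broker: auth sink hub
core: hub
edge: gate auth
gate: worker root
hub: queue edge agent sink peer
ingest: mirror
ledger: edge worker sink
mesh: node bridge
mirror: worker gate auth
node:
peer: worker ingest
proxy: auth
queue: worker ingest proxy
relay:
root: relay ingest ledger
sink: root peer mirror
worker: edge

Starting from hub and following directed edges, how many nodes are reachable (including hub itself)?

BFS from hub visits: hub, sink, queue, peer, edge, agent, root, mirror, worker, proxy, ingest, gate, auth, broker, relay, ledger, core
Reachable nodes: 17 of 20 total.

17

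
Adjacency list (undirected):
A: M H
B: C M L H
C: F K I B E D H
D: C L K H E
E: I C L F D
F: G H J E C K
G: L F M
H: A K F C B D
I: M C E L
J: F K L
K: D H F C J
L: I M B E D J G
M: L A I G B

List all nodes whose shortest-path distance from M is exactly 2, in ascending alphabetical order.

C, D, E, F, H, J

Level 0: M
Level 1: A, B, G, I, L
Level 2: C, D, E, F, H, J
Level 3: K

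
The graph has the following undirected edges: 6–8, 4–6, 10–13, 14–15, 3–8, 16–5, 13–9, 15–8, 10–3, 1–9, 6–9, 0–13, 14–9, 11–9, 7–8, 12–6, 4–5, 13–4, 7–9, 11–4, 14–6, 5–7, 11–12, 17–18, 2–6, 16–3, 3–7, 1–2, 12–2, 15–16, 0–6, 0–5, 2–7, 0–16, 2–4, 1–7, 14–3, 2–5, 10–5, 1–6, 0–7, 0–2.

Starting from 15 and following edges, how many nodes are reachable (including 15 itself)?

BFS from 15 visits: 15, 8, 14, 16, 3, 6, 7, 9, 0, 5, 10, 1, 2, 4, 12, 11, 13
Reachable nodes: 17 of 19 total.

17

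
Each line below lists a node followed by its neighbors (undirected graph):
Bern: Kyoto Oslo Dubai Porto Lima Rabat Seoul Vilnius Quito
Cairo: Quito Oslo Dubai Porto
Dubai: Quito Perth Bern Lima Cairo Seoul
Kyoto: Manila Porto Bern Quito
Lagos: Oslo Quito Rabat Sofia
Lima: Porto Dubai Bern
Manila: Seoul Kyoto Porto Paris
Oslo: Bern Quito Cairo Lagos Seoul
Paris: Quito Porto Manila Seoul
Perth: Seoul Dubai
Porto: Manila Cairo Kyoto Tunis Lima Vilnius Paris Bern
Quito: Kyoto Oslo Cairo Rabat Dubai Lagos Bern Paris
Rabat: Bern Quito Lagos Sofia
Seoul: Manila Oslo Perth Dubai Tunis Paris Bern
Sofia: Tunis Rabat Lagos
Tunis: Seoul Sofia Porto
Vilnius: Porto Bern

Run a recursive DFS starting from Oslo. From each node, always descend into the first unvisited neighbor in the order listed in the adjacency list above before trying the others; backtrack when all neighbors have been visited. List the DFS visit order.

Oslo → Bern → Kyoto → Manila → Seoul → Perth → Dubai → Quito → Cairo → Porto → Tunis → Sofia → Rabat → Lagos → Lima → Vilnius → Paris

Visit Oslo
Oslo → Bern
Bern → Kyoto
Kyoto → Manila
Manila → Seoul
Seoul → Perth
Perth → Dubai
Dubai → Quito
Quito → Cairo
Cairo → Porto
Porto → Tunis
Tunis → Sofia
Sofia → Rabat
Rabat → Lagos
Porto → Lima
Porto → Vilnius
Porto → Paris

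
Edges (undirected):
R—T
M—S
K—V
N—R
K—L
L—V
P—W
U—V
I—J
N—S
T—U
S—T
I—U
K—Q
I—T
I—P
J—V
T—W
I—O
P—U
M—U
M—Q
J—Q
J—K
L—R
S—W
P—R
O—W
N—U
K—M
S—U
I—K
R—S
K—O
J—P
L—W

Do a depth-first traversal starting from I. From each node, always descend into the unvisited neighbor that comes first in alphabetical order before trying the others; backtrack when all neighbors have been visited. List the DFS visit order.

I, J, K, L, R, N, S, M, Q, U, P, W, O, T, V

Visit I
I → J
J → K
K → L
L → R
R → N
N → S
S → M
M → Q
M → U
U → P
P → W
W → O
W → T
U → V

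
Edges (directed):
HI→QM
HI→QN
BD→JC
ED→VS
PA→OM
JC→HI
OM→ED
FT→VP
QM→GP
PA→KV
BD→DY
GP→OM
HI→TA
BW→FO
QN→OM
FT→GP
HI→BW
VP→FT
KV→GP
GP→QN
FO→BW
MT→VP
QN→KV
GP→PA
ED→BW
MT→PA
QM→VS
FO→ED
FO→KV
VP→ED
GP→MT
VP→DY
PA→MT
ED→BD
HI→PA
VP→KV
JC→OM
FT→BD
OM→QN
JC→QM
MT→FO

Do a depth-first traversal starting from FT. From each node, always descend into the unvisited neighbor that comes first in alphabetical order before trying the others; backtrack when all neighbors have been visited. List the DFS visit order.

FT, BD, DY, JC, HI, BW, FO, ED, VS, KV, GP, MT, PA, OM, QN, VP, QM, TA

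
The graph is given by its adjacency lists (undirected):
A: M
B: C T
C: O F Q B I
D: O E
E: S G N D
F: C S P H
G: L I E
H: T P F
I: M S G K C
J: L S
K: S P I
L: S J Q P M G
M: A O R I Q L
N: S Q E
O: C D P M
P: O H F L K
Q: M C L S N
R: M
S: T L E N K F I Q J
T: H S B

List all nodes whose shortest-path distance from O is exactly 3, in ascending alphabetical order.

Level 0: O
Level 1: C, D, M, P
Level 2: A, B, E, F, H, I, K, L, Q, R
Level 3: G, J, N, S, T

G, J, N, S, T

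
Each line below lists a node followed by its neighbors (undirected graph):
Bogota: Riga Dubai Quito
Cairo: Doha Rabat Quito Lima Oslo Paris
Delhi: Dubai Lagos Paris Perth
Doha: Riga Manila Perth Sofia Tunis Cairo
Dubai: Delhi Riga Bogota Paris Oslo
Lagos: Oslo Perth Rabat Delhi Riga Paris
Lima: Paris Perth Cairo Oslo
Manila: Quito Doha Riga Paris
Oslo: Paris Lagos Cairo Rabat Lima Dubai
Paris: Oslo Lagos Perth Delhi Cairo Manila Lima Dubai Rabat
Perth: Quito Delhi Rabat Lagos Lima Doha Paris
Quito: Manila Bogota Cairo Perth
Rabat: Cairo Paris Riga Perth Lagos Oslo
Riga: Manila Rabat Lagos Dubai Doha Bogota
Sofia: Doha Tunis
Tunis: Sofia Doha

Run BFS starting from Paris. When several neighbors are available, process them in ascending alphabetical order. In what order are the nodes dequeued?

Paris → Cairo → Delhi → Dubai → Lagos → Lima → Manila → Oslo → Perth → Rabat → Doha → Quito → Bogota → Riga → Sofia → Tunis

Visit Paris; enqueue Cairo, Delhi, Dubai, Lagos, Lima, Manila, Oslo, Perth, Rabat → queue [Cairo, Delhi, Dubai, Lagos, Lima, Manila, Oslo, Perth, Rabat]
Visit Cairo; enqueue Doha, Quito → queue [Delhi, Dubai, Lagos, Lima, Manila, Oslo, Perth, Rabat, Doha, Quito]
Visit Delhi → queue [Dubai, Lagos, Lima, Manila, Oslo, Perth, Rabat, Doha, Quito]
Visit Dubai; enqueue Bogota, Riga → queue [Lagos, Lima, Manila, Oslo, Perth, Rabat, Doha, Quito, Bogota, Riga]
Visit Lagos → queue [Lima, Manila, Oslo, Perth, Rabat, Doha, Quito, Bogota, Riga]
Visit Lima → queue [Manila, Oslo, Perth, Rabat, Doha, Quito, Bogota, Riga]
Visit Manila → queue [Oslo, Perth, Rabat, Doha, Quito, Bogota, Riga]
Visit Oslo → queue [Perth, Rabat, Doha, Quito, Bogota, Riga]
Visit Perth → queue [Rabat, Doha, Quito, Bogota, Riga]
Visit Rabat → queue [Doha, Quito, Bogota, Riga]
Visit Doha; enqueue Sofia, Tunis → queue [Quito, Bogota, Riga, Sofia, Tunis]
Visit Quito → queue [Bogota, Riga, Sofia, Tunis]
Visit Bogota → queue [Riga, Sofia, Tunis]
Visit Riga → queue [Sofia, Tunis]
Visit Sofia → queue [Tunis]
Visit Tunis → queue []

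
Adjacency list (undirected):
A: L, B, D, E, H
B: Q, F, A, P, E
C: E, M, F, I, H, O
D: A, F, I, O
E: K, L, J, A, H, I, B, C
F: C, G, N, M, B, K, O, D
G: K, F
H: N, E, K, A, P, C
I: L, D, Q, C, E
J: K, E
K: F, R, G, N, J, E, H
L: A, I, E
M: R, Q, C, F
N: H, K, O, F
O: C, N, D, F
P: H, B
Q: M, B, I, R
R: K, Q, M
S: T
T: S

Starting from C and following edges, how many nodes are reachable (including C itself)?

18

BFS from C visits: C, E, F, H, I, M, O, A, B, J, K, L, D, G, N, P, Q, R
Reachable nodes: 18 of 20 total.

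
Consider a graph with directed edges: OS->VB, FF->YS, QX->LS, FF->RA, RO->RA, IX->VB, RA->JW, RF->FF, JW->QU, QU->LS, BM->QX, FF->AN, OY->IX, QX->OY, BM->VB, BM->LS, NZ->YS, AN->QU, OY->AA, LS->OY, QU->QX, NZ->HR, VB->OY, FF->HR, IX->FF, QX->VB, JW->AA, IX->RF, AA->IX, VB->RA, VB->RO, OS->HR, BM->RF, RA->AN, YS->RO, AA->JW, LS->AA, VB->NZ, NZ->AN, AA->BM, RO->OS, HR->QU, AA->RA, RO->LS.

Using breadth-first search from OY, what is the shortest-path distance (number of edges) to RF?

2

Level 0: OY
Level 1: AA, IX
Level 2: BM, FF, JW, RA, RF, VB
Level 3: AN, HR, LS, NZ, QU, QX, RO, YS
Level 4: OS
RF first appears at level 2.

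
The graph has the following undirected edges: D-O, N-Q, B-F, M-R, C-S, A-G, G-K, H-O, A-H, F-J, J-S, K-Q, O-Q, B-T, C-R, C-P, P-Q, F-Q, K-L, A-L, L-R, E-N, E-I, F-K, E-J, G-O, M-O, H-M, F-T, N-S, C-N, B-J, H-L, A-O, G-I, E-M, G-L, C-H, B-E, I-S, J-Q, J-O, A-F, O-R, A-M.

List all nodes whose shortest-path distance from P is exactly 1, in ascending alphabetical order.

C, Q

Level 0: P
Level 1: C, Q
Level 2: F, H, J, K, N, O, R, S
Level 3: A, B, D, E, G, I, L, M, T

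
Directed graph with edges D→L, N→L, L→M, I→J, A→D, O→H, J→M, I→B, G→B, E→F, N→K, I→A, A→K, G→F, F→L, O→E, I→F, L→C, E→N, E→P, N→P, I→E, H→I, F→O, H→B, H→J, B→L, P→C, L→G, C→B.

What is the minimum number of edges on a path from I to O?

2

Level 0: I
Level 1: A, B, E, F, J
Level 2: D, K, L, M, N, O, P
Level 3: C, G, H
O first appears at level 2.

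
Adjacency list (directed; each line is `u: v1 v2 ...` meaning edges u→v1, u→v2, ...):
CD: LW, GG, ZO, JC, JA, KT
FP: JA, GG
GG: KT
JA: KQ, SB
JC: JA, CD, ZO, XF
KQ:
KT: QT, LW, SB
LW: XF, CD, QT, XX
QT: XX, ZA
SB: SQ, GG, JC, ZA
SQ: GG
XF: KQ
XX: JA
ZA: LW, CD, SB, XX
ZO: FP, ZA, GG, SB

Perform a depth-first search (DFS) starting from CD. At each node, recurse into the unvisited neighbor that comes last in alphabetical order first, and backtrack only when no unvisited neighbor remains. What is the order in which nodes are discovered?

CD, ZO, ZA, XX, JA, SB, SQ, GG, KT, QT, LW, XF, KQ, JC, FP

Visit CD
CD → ZO
ZO → ZA
ZA → XX
XX → JA
JA → SB
SB → SQ
SQ → GG
GG → KT
KT → QT
KT → LW
LW → XF
XF → KQ
SB → JC
ZO → FP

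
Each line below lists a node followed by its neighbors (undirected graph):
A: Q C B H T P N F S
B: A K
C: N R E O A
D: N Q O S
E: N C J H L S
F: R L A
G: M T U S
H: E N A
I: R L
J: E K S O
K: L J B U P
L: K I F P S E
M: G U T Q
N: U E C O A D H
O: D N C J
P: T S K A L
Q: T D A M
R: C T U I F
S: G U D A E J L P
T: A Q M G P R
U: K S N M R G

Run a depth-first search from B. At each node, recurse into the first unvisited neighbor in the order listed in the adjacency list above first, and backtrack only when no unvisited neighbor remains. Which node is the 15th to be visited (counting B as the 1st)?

Visit B
B → A
A → Q
Q → T
T → M
M → G
G → U
U → K
K → L
L → I
I → R
R → C
C → N
N → E
E → J
J → S
S → D
D → O
S → P
E → H
R → F

Visit order: B, A, Q, T, M, G, U, K, L, I, R, C, N, E, J, S, D, O, P, H, F

J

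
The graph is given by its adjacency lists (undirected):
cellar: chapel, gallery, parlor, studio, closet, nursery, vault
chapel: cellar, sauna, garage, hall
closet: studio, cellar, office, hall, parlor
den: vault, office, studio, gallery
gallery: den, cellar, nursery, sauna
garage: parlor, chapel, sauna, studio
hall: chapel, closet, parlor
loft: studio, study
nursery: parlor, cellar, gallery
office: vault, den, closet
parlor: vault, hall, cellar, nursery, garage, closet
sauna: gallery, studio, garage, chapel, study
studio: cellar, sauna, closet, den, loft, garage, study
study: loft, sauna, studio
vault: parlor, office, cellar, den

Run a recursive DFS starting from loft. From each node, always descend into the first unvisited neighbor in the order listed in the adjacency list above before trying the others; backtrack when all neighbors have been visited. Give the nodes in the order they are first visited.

loft -> studio -> cellar -> chapel -> sauna -> gallery -> den -> vault -> parlor -> hall -> closet -> office -> nursery -> garage -> study

Visit loft
loft → studio
studio → cellar
cellar → chapel
chapel → sauna
sauna → gallery
gallery → den
den → vault
vault → parlor
parlor → hall
hall → closet
closet → office
parlor → nursery
parlor → garage
sauna → study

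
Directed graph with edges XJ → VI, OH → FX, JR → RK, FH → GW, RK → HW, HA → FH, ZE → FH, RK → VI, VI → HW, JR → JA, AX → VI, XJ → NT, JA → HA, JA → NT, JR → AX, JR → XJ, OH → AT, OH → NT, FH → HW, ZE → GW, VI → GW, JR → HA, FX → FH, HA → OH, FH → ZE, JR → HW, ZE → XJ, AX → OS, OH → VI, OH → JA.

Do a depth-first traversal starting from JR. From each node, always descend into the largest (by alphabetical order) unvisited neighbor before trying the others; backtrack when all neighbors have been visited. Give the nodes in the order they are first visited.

JR → XJ → VI → HW → GW → NT → RK → JA → HA → OH → FX → FH → ZE → AT → AX → OS

Visit JR
JR → XJ
XJ → VI
VI → HW
VI → GW
XJ → NT
JR → RK
JR → JA
JA → HA
HA → OH
OH → FX
FX → FH
FH → ZE
OH → AT
JR → AX
AX → OS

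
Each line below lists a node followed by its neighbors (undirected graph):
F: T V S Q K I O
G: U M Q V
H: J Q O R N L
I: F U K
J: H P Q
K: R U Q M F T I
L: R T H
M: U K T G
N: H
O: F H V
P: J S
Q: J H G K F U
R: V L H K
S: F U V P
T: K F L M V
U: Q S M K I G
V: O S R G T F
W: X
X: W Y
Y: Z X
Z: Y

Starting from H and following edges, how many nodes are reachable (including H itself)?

BFS from H visits: H, J, Q, O, R, N, L, P, G, K, F, U, V, T, S, M, I
Reachable nodes: 17 of 21 total.

17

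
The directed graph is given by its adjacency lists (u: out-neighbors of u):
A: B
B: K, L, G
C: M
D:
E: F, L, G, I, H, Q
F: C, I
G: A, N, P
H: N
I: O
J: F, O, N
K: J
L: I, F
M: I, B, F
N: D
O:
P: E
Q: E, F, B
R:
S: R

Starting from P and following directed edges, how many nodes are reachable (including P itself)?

17

BFS from P visits: P, E, Q, L, I, H, G, F, B, O, N, A, C, K, D, M, J
Reachable nodes: 17 of 19 total.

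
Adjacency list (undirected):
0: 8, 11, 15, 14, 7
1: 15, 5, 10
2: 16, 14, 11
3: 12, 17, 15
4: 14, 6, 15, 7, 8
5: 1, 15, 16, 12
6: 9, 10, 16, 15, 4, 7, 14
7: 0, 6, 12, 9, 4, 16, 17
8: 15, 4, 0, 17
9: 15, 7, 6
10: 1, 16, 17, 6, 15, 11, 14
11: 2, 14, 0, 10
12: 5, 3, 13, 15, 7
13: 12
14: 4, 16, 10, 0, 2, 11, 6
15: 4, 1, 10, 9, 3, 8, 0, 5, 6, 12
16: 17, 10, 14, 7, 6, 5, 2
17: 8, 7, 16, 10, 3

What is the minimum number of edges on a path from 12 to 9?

2

Level 0: 12
Level 1: 3, 5, 7, 13, 15
Level 2: 0, 1, 4, 6, 8, 9, 10, 16, 17
Level 3: 2, 11, 14
9 first appears at level 2.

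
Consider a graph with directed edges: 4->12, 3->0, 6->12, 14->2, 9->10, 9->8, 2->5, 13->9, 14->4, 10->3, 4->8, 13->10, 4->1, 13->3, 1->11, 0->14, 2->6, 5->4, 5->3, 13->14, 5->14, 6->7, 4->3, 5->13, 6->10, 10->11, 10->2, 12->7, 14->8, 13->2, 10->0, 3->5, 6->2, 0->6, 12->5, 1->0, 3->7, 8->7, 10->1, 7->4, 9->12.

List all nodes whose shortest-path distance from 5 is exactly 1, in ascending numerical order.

3, 4, 13, 14

Level 0: 5
Level 1: 3, 4, 13, 14
Level 2: 0, 1, 2, 7, 8, 9, 10, 12
Level 3: 6, 11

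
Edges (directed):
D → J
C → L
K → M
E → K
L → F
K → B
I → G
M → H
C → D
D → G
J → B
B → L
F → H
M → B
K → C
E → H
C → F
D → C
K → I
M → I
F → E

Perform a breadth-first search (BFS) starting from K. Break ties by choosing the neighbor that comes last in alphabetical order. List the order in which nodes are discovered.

K → M → I → C → B → H → G → L → F → D → E → J

Visit K; enqueue M, I, C, B → queue [M, I, C, B]
Visit M; enqueue H → queue [I, C, B, H]
Visit I; enqueue G → queue [C, B, H, G]
Visit C; enqueue L, F, D → queue [B, H, G, L, F, D]
Visit B → queue [H, G, L, F, D]
Visit H → queue [G, L, F, D]
Visit G → queue [L, F, D]
Visit L → queue [F, D]
Visit F; enqueue E → queue [D, E]
Visit D; enqueue J → queue [E, J]
Visit E → queue [J]
Visit J → queue []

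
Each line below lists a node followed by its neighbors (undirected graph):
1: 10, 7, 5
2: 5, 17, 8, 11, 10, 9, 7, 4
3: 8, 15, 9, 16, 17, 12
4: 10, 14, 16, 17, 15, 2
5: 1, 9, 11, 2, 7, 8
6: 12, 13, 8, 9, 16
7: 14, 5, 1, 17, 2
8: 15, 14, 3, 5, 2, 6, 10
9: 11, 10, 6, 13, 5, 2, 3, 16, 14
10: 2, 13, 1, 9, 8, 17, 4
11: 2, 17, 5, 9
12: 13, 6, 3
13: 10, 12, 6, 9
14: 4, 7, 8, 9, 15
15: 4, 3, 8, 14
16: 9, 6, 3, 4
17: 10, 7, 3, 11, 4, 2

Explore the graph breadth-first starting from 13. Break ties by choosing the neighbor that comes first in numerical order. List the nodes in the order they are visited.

Visit 13; enqueue 6, 9, 10, 12 → queue [6, 9, 10, 12]
Visit 6; enqueue 8, 16 → queue [9, 10, 12, 8, 16]
Visit 9; enqueue 2, 3, 5, 11, 14 → queue [10, 12, 8, 16, 2, 3, 5, 11, 14]
Visit 10; enqueue 1, 4, 17 → queue [12, 8, 16, 2, 3, 5, 11, 14, 1, 4, 17]
Visit 12 → queue [8, 16, 2, 3, 5, 11, 14, 1, 4, 17]
Visit 8; enqueue 15 → queue [16, 2, 3, 5, 11, 14, 1, 4, 17, 15]
Visit 16 → queue [2, 3, 5, 11, 14, 1, 4, 17, 15]
Visit 2; enqueue 7 → queue [3, 5, 11, 14, 1, 4, 17, 15, 7]
Visit 3 → queue [5, 11, 14, 1, 4, 17, 15, 7]
Visit 5 → queue [11, 14, 1, 4, 17, 15, 7]
Visit 11 → queue [14, 1, 4, 17, 15, 7]
Visit 14 → queue [1, 4, 17, 15, 7]
Visit 1 → queue [4, 17, 15, 7]
Visit 4 → queue [17, 15, 7]
Visit 17 → queue [15, 7]
Visit 15 → queue [7]
Visit 7 → queue []

13 6 9 10 12 8 16 2 3 5 11 14 1 4 17 15 7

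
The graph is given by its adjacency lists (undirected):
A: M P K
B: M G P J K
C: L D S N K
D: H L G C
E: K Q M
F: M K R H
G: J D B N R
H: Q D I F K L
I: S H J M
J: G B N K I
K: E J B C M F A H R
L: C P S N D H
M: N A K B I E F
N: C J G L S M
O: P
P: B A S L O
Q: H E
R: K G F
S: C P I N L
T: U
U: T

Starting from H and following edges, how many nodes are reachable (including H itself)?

BFS from H visits: H, D, F, I, K, L, Q, C, G, M, R, J, S, A, B, E, N, P, O
Reachable nodes: 19 of 21 total.

19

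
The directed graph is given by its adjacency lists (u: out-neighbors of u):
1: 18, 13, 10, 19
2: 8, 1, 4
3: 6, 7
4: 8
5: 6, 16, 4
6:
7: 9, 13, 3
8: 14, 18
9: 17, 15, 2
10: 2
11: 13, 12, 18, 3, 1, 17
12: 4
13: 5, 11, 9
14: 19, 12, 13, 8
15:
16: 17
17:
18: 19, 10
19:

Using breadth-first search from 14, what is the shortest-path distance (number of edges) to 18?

2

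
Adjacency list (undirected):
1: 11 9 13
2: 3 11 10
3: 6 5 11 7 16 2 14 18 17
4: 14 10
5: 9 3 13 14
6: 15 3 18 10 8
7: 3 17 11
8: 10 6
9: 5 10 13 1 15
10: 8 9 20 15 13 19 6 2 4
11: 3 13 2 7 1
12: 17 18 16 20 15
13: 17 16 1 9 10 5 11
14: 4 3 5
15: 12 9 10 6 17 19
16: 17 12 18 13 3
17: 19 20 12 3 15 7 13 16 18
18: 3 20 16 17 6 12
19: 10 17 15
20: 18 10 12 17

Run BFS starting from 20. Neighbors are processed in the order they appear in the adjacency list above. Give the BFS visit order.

20, 18, 10, 12, 17, 3, 16, 6, 8, 9, 15, 13, 19, 2, 4, 7, 5, 11, 14, 1

Visit 20; enqueue 18, 10, 12, 17 → queue [18, 10, 12, 17]
Visit 18; enqueue 3, 16, 6 → queue [10, 12, 17, 3, 16, 6]
Visit 10; enqueue 8, 9, 15, 13, 19, 2, 4 → queue [12, 17, 3, 16, 6, 8, 9, 15, 13, 19, 2, 4]
Visit 12 → queue [17, 3, 16, 6, 8, 9, 15, 13, 19, 2, 4]
Visit 17; enqueue 7 → queue [3, 16, 6, 8, 9, 15, 13, 19, 2, 4, 7]
Visit 3; enqueue 5, 11, 14 → queue [16, 6, 8, 9, 15, 13, 19, 2, 4, 7, 5, 11, 14]
Visit 16 → queue [6, 8, 9, 15, 13, 19, 2, 4, 7, 5, 11, 14]
Visit 6 → queue [8, 9, 15, 13, 19, 2, 4, 7, 5, 11, 14]
Visit 8 → queue [9, 15, 13, 19, 2, 4, 7, 5, 11, 14]
Visit 9; enqueue 1 → queue [15, 13, 19, 2, 4, 7, 5, 11, 14, 1]
Visit 15 → queue [13, 19, 2, 4, 7, 5, 11, 14, 1]
Visit 13 → queue [19, 2, 4, 7, 5, 11, 14, 1]
Visit 19 → queue [2, 4, 7, 5, 11, 14, 1]
Visit 2 → queue [4, 7, 5, 11, 14, 1]
Visit 4 → queue [7, 5, 11, 14, 1]
Visit 7 → queue [5, 11, 14, 1]
Visit 5 → queue [11, 14, 1]
Visit 11 → queue [14, 1]
Visit 14 → queue [1]
Visit 1 → queue []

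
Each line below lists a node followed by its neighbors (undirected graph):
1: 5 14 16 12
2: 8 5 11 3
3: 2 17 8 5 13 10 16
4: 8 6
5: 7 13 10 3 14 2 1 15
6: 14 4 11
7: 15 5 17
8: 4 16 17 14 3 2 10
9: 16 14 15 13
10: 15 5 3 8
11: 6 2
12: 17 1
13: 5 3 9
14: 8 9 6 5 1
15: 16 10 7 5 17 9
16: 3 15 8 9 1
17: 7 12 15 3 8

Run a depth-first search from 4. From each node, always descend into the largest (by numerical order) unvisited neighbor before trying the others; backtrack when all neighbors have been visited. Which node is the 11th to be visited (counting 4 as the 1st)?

Visit 4
4 → 8
8 → 17
17 → 15
15 → 16
16 → 9
9 → 14
14 → 6
6 → 11
11 → 2
2 → 5
5 → 13
13 → 3
3 → 10
5 → 7
5 → 1
1 → 12

Visit order: 4, 8, 17, 15, 16, 9, 14, 6, 11, 2, 5, 13, 3, 10, 7, 1, 12

5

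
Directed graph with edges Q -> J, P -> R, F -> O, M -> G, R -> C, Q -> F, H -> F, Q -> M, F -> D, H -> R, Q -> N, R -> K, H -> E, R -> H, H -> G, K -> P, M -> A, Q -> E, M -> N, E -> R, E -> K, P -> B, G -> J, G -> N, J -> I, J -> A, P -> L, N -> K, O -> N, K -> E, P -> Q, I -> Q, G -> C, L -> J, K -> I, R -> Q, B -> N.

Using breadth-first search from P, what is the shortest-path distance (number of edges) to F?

2

Level 0: P
Level 1: B, L, Q, R
Level 2: C, E, F, H, J, K, M, N
Level 3: A, D, G, I, O
F first appears at level 2.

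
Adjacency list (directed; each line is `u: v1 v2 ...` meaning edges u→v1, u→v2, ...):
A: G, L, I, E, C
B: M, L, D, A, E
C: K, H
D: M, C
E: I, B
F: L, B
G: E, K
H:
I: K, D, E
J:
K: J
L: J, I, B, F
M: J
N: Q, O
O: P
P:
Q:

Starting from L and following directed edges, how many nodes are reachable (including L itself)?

BFS from L visits: L, B, F, I, J, A, D, E, M, K, C, G, H
Reachable nodes: 13 of 17 total.

13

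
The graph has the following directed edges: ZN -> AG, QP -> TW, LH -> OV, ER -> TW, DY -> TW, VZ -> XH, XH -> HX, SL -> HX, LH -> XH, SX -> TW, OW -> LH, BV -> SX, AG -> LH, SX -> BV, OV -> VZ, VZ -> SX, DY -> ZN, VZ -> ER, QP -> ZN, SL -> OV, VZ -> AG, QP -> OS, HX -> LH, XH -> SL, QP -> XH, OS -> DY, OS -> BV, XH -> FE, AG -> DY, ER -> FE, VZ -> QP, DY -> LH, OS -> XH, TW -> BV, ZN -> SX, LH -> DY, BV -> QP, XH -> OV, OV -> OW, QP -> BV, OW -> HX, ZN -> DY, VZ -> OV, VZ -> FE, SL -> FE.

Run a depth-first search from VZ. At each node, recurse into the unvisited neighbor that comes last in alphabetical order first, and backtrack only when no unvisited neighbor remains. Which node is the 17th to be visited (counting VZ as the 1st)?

ER

Visit VZ
VZ → XH
XH → SL
SL → OV
OV → OW
OW → LH
LH → DY
DY → ZN
ZN → SX
SX → TW
TW → BV
BV → QP
QP → OS
ZN → AG
OW → HX
SL → FE
VZ → ER

Visit order: VZ, XH, SL, OV, OW, LH, DY, ZN, SX, TW, BV, QP, OS, AG, HX, FE, ER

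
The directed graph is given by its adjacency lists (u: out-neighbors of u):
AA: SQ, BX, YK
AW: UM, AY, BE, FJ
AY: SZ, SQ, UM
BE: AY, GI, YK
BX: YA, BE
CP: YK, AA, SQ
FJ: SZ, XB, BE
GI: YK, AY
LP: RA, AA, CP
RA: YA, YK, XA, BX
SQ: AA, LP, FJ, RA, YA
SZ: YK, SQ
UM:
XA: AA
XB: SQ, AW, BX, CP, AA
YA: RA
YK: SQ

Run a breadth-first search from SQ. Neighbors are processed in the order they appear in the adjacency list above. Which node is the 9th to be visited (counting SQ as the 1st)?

CP

Visit SQ; enqueue AA, LP, FJ, RA, YA → queue [AA, LP, FJ, RA, YA]
Visit AA; enqueue BX, YK → queue [LP, FJ, RA, YA, BX, YK]
Visit LP; enqueue CP → queue [FJ, RA, YA, BX, YK, CP]
Visit FJ; enqueue SZ, XB, BE → queue [RA, YA, BX, YK, CP, SZ, XB, BE]
Visit RA; enqueue XA → queue [YA, BX, YK, CP, SZ, XB, BE, XA]
Visit YA → queue [BX, YK, CP, SZ, XB, BE, XA]
Visit BX → queue [YK, CP, SZ, XB, BE, XA]
Visit YK → queue [CP, SZ, XB, BE, XA]
Visit CP → queue [SZ, XB, BE, XA]
Visit SZ → queue [XB, BE, XA]
Visit XB; enqueue AW → queue [BE, XA, AW]
Visit BE; enqueue AY, GI → queue [XA, AW, AY, GI]
Visit XA → queue [AW, AY, GI]
Visit AW; enqueue UM → queue [AY, GI, UM]
Visit AY → queue [GI, UM]
Visit GI → queue [UM]
Visit UM → queue []

Visit order: SQ, AA, LP, FJ, RA, YA, BX, YK, CP, SZ, XB, BE, XA, AW, AY, GI, UM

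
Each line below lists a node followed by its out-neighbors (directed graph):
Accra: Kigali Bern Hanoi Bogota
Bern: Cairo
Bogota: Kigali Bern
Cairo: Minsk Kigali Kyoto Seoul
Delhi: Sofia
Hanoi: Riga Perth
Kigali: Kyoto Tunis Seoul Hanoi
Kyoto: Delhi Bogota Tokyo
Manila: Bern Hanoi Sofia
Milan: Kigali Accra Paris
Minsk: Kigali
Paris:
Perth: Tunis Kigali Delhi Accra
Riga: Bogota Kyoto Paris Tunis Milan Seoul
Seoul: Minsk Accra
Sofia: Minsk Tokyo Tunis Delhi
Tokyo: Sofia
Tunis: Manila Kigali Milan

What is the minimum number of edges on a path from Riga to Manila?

Level 0: Riga
Level 1: Bogota, Kyoto, Milan, Paris, Seoul, Tunis
Level 2: Accra, Bern, Delhi, Kigali, Manila, Minsk, Tokyo
Level 3: Cairo, Hanoi, Sofia
Level 4: Perth
Manila first appears at level 2.

2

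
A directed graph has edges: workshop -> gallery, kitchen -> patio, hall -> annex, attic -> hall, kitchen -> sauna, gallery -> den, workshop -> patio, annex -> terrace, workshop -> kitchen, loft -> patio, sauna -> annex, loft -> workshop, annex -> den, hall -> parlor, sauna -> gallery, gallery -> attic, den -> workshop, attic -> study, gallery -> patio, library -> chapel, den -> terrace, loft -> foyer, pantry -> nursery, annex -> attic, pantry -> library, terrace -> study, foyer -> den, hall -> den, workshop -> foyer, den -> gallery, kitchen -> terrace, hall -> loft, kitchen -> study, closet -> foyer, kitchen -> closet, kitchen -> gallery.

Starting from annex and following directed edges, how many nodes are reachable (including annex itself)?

BFS from annex visits: annex, terrace, den, attic, study, workshop, gallery, hall, patio, kitchen, foyer, parlor, loft, sauna, closet
Reachable nodes: 15 of 19 total.

15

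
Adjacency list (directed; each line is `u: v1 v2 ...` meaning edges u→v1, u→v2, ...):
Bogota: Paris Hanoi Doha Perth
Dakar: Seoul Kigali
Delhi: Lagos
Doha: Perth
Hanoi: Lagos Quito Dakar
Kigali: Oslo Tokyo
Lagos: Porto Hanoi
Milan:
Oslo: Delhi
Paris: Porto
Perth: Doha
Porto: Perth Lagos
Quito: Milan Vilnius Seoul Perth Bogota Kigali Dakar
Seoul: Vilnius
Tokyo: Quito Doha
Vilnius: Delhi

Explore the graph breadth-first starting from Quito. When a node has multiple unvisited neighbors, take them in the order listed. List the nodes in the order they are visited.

Quito, Milan, Vilnius, Seoul, Perth, Bogota, Kigali, Dakar, Delhi, Doha, Paris, Hanoi, Oslo, Tokyo, Lagos, Porto

Visit Quito; enqueue Milan, Vilnius, Seoul, Perth, Bogota, Kigali, Dakar → queue [Milan, Vilnius, Seoul, Perth, Bogota, Kigali, Dakar]
Visit Milan → queue [Vilnius, Seoul, Perth, Bogota, Kigali, Dakar]
Visit Vilnius; enqueue Delhi → queue [Seoul, Perth, Bogota, Kigali, Dakar, Delhi]
Visit Seoul → queue [Perth, Bogota, Kigali, Dakar, Delhi]
Visit Perth; enqueue Doha → queue [Bogota, Kigali, Dakar, Delhi, Doha]
Visit Bogota; enqueue Paris, Hanoi → queue [Kigali, Dakar, Delhi, Doha, Paris, Hanoi]
Visit Kigali; enqueue Oslo, Tokyo → queue [Dakar, Delhi, Doha, Paris, Hanoi, Oslo, Tokyo]
Visit Dakar → queue [Delhi, Doha, Paris, Hanoi, Oslo, Tokyo]
Visit Delhi; enqueue Lagos → queue [Doha, Paris, Hanoi, Oslo, Tokyo, Lagos]
Visit Doha → queue [Paris, Hanoi, Oslo, Tokyo, Lagos]
Visit Paris; enqueue Porto → queue [Hanoi, Oslo, Tokyo, Lagos, Porto]
Visit Hanoi → queue [Oslo, Tokyo, Lagos, Porto]
Visit Oslo → queue [Tokyo, Lagos, Porto]
Visit Tokyo → queue [Lagos, Porto]
Visit Lagos → queue [Porto]
Visit Porto → queue []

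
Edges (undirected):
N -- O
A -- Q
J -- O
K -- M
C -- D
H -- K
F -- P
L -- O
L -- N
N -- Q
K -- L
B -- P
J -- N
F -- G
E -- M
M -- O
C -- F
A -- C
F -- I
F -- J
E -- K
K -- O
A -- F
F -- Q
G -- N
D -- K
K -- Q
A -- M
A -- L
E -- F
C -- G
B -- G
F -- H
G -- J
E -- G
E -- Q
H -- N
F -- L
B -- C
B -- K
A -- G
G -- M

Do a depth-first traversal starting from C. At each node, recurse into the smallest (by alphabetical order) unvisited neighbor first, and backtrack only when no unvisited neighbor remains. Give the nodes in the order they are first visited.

C, A, F, E, G, B, K, D, H, N, J, O, L, M, Q, P, I

Visit C
C → A
A → F
F → E
E → G
G → B
B → K
K → D
K → H
H → N
N → J
J → O
O → L
O → M
N → Q
B → P
F → I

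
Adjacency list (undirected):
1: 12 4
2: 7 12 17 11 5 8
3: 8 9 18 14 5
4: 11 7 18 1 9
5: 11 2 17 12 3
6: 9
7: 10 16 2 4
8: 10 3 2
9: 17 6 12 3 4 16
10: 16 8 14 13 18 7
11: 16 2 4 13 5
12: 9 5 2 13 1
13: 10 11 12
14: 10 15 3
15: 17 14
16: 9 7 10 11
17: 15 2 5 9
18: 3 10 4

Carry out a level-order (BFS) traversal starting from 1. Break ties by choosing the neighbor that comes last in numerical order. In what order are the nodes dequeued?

1 -> 12 -> 4 -> 13 -> 9 -> 5 -> 2 -> 18 -> 11 -> 7 -> 10 -> 17 -> 16 -> 6 -> 3 -> 8 -> 14 -> 15

Visit 1; enqueue 12, 4 → queue [12, 4]
Visit 12; enqueue 13, 9, 5, 2 → queue [4, 13, 9, 5, 2]
Visit 4; enqueue 18, 11, 7 → queue [13, 9, 5, 2, 18, 11, 7]
Visit 13; enqueue 10 → queue [9, 5, 2, 18, 11, 7, 10]
Visit 9; enqueue 17, 16, 6, 3 → queue [5, 2, 18, 11, 7, 10, 17, 16, 6, 3]
Visit 5 → queue [2, 18, 11, 7, 10, 17, 16, 6, 3]
Visit 2; enqueue 8 → queue [18, 11, 7, 10, 17, 16, 6, 3, 8]
Visit 18 → queue [11, 7, 10, 17, 16, 6, 3, 8]
Visit 11 → queue [7, 10, 17, 16, 6, 3, 8]
Visit 7 → queue [10, 17, 16, 6, 3, 8]
Visit 10; enqueue 14 → queue [17, 16, 6, 3, 8, 14]
Visit 17; enqueue 15 → queue [16, 6, 3, 8, 14, 15]
Visit 16 → queue [6, 3, 8, 14, 15]
Visit 6 → queue [3, 8, 14, 15]
Visit 3 → queue [8, 14, 15]
Visit 8 → queue [14, 15]
Visit 14 → queue [15]
Visit 15 → queue []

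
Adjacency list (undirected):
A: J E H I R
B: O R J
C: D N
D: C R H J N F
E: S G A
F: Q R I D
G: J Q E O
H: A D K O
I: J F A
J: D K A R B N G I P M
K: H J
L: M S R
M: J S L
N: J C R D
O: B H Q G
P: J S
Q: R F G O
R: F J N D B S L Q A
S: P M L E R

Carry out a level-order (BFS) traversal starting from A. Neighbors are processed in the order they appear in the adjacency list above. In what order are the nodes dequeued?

Visit A; enqueue J, E, H, I, R → queue [J, E, H, I, R]
Visit J; enqueue D, K, B, N, G, P, M → queue [E, H, I, R, D, K, B, N, G, P, M]
Visit E; enqueue S → queue [H, I, R, D, K, B, N, G, P, M, S]
Visit H; enqueue O → queue [I, R, D, K, B, N, G, P, M, S, O]
Visit I; enqueue F → queue [R, D, K, B, N, G, P, M, S, O, F]
Visit R; enqueue L, Q → queue [D, K, B, N, G, P, M, S, O, F, L, Q]
Visit D; enqueue C → queue [K, B, N, G, P, M, S, O, F, L, Q, C]
Visit K → queue [B, N, G, P, M, S, O, F, L, Q, C]
Visit B → queue [N, G, P, M, S, O, F, L, Q, C]
Visit N → queue [G, P, M, S, O, F, L, Q, C]
Visit G → queue [P, M, S, O, F, L, Q, C]
Visit P → queue [M, S, O, F, L, Q, C]
Visit M → queue [S, O, F, L, Q, C]
Visit S → queue [O, F, L, Q, C]
Visit O → queue [F, L, Q, C]
Visit F → queue [L, Q, C]
Visit L → queue [Q, C]
Visit Q → queue [C]
Visit C → queue []

A J E H I R D K B N G P M S O F L Q C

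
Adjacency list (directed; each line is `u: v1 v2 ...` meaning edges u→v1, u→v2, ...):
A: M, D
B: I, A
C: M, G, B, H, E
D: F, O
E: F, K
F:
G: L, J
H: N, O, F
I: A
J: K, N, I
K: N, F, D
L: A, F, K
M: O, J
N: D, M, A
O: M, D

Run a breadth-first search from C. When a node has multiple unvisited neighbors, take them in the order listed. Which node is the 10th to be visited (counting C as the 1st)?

Visit C; enqueue M, G, B, H, E → queue [M, G, B, H, E]
Visit M; enqueue O, J → queue [G, B, H, E, O, J]
Visit G; enqueue L → queue [B, H, E, O, J, L]
Visit B; enqueue I, A → queue [H, E, O, J, L, I, A]
Visit H; enqueue N, F → queue [E, O, J, L, I, A, N, F]
Visit E; enqueue K → queue [O, J, L, I, A, N, F, K]
Visit O; enqueue D → queue [J, L, I, A, N, F, K, D]
Visit J → queue [L, I, A, N, F, K, D]
Visit L → queue [I, A, N, F, K, D]
Visit I → queue [A, N, F, K, D]
Visit A → queue [N, F, K, D]
Visit N → queue [F, K, D]
Visit F → queue [K, D]
Visit K → queue [D]
Visit D → queue []

Visit order: C, M, G, B, H, E, O, J, L, I, A, N, F, K, D

I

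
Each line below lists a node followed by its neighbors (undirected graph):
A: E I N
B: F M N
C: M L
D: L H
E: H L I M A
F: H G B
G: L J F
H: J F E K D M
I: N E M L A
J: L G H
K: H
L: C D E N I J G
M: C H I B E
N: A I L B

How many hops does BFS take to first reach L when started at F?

Level 0: F
Level 1: B, G, H
Level 2: D, E, J, K, L, M, N
Level 3: A, C, I
L first appears at level 2.

2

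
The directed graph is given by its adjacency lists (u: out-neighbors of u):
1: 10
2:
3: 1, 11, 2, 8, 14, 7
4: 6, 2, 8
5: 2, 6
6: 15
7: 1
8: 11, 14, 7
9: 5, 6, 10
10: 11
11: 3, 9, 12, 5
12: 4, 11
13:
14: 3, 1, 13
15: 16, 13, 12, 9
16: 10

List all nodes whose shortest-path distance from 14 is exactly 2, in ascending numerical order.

2, 7, 8, 10, 11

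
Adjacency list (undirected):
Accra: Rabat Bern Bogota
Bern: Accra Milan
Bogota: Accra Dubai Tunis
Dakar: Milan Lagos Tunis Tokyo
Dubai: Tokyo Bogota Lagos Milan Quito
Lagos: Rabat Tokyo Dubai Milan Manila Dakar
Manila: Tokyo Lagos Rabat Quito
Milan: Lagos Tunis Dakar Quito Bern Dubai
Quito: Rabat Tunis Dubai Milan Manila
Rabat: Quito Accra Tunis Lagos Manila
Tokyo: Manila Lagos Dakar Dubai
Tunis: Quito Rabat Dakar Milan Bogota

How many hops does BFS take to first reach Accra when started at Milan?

2

Level 0: Milan
Level 1: Bern, Dakar, Dubai, Lagos, Quito, Tunis
Level 2: Accra, Bogota, Manila, Rabat, Tokyo
Accra first appears at level 2.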